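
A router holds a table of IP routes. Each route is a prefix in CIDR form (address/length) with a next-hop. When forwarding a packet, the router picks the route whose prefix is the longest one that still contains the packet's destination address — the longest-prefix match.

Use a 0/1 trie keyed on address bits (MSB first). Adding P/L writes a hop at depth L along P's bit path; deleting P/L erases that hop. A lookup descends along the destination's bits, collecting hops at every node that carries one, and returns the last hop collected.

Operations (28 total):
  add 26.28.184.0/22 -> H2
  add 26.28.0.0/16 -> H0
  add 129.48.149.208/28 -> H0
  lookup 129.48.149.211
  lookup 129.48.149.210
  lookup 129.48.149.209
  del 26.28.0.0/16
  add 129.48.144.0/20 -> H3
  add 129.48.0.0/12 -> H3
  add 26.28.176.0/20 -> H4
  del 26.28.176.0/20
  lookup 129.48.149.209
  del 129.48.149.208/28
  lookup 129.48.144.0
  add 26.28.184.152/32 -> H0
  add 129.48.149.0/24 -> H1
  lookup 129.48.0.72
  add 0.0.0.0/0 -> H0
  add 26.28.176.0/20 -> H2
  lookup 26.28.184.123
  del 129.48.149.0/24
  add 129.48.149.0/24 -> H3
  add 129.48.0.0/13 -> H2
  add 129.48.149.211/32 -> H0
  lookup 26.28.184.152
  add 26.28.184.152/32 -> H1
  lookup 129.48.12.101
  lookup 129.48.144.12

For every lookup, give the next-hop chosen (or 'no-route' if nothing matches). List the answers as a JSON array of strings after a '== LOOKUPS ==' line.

Process each operation:
  add 26.28.184.0/22 -> H2 at depth 22
  add 26.28.0.0/16 -> H0 at depth 16
  add 129.48.149.208/28 -> H0 at depth 28
  lookup 129.48.149.211: bits 1000000100110000100101011101 walk d0:-→d1:-→d2:-→d3:-→d4:-→d5:-→d6:-→d7:-→d8:-→d9:-→d10:-→d11:-→d12:-→d13:-→d14:-→d15:-→d16:-→d17:-→d18:-→d19:-→d20:-→d21:-→d22:-→d23:-→d24:-→d25:-→d26:-→d27:-→d28:H0 -> H0
  lookup 129.48.149.210: bits 1000000100110000100101011101 walk d0:-→d1:-→d2:-→d3:-→d4:-→d5:-→d6:-→d7:-→d8:-→d9:-→d10:-→d11:-→d12:-→d13:-→d14:-→d15:-→d16:-→d17:-→d18:-→d19:-→d20:-→d21:-→d22:-→d23:-→d24:-→d25:-→d26:-→d27:-→d28:H0 -> H0
  lookup 129.48.149.209: bits 1000000100110000100101011101 walk d0:-→d1:-→d2:-→d3:-→d4:-→d5:-→d6:-→d7:-→d8:-→d9:-→d10:-→d11:-→d12:-→d13:-→d14:-→d15:-→d16:-→d17:-→d18:-→d19:-→d20:-→d21:-→d22:-→d23:-→d24:-→d25:-→d26:-→d27:-→d28:H0 -> H0
  - 26.28.0.0/16 clear@16
  add 129.48.144.0/20 -> H3 at depth 20
  add 129.48.0.0/12 -> H3 at depth 12
  add 26.28.176.0/20 -> H4 at depth 20
  - 26.28.176.0/20 clear@20
  lookup 129.48.149.209: bits 1000000100110000100101011101 walk d0:-→d1:-→d2:-→d3:-→d4:-→d5:-→d6:-→d7:-→d8:-→d9:-→d10:-→d11:-→d12:H3→d13:-→d14:-→d15:-→d16:-→d17:-→d18:-→d19:-→d20:H3→d21:-→d22:-→d23:-→d24:-→d25:-→d26:-→d27:-→d28:H0 -> H0
  - 129.48.149.208/28 clear@28
  lookup 129.48.144.0: bits 100000010011000010010 walk d0:-→d1:-→d2:-→d3:-→d4:-→d5:-→d6:-→d7:-→d8:-→d9:-→d10:-→d11:-→d12:H3→d13:-→d14:-→d15:-→d16:-→d17:-→d18:-→d19:-→d20:H3→d21:- -> H3
  add 26.28.184.152/32 -> H0 at depth 32
  add 129.48.149.0/24 -> H1 at depth 24
  lookup 129.48.0.72: bits 1000000100110000 walk d0:-→d1:-→d2:-→d3:-→d4:-→d5:-→d6:-→d7:-→d8:-→d9:-→d10:-→d11:-→d12:H3→d13:-→d14:-→d15:-→d16:- -> H3
  add 0.0.0.0/0 -> H0 at depth 0
  add 26.28.176.0/20 -> H2 at depth 20
  lookup 26.28.184.123: bits 000110100001110010111000 walk d0:H0→d1:-→d2:-→d3:-→d4:-→d5:-→d6:-→d7:-→d8:-→d9:-→d10:-→d11:-→d12:-→d13:-→d14:-→d15:-→d16:-→d17:-→d18:-→d19:-→d20:H2→d21:-→d22:H2→d23:-→d24:- -> H2
  - 129.48.149.0/24 clear@24
  add 129.48.149.0/24 -> H3 at depth 24
  add 129.48.0.0/13 -> H2 at depth 13
  add 129.48.149.211/32 -> H0 at depth 32
  lookup 26.28.184.152: bits 00011010000111001011100010011000 walk d0:H0→d1:-→d2:-→d3:-→d4:-→d5:-→d6:-→d7:-→d8:-→d9:-→d10:-→d11:-→d12:-→d13:-→d14:-→d15:-→d16:-→d17:-→d18:-→d19:-→d20:H2→d21:-→d22:H2→d23:-→d24:-→d25:-→d26:-→d27:-→d28:-→d29:-→d30:-→d31:-→d32:H0 -> H0
  add 26.28.184.152/32 -> H1 at depth 32
  lookup 129.48.12.101: bits 1000000100110000 walk d0:H0→d1:-→d2:-→d3:-→d4:-→d5:-→d6:-→d7:-→d8:-→d9:-→d10:-→d11:-→d12:H3→d13:H2→d14:-→d15:-→d16:- -> H2
  lookup 129.48.144.12: bits 100000010011000010010 walk d0:H0→d1:-→d2:-→d3:-→d4:-→d5:-→d6:-→d7:-→d8:-→d9:-→d10:-→d11:-→d12:H3→d13:H2→d14:-→d15:-→d16:-→d17:-→d18:-→d19:-→d20:H3→d21:- -> H3

== LOOKUPS ==
["H0","H0","H0","H0","H3","H3","H2","H0","H2","H3"]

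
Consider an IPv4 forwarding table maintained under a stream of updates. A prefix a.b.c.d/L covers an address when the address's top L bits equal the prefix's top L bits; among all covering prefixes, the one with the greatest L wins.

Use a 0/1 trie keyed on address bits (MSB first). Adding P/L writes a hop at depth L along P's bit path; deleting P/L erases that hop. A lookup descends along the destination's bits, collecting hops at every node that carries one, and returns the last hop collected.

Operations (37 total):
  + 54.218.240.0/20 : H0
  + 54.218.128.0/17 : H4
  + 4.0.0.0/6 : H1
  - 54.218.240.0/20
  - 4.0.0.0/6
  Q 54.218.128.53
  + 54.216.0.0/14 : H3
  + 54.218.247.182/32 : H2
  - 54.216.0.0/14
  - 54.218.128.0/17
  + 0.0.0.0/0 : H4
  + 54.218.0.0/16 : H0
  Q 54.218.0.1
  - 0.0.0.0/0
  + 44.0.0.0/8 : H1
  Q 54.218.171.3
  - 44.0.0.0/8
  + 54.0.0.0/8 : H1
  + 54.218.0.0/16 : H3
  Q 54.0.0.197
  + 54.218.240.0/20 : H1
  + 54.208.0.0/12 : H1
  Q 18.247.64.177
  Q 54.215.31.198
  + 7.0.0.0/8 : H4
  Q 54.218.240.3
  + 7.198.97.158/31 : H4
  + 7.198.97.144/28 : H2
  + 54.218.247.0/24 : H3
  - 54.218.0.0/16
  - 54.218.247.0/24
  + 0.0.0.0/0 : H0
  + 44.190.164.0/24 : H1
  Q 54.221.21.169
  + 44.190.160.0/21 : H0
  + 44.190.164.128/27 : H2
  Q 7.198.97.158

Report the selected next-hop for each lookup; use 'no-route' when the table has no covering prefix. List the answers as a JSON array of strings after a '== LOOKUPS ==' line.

Process each operation:
  add 54.218.240.0/20 -> H0 at depth 20
  add 54.218.128.0/17 -> H4 at depth 17
  add 4.0.0.0/6 -> H1 at depth 6
  del 54.218.240.0/20 (clear depth 20)
  del 4.0.0.0/6 (clear depth 6)
  lookup 54.218.128.53: bits 00110110110110101 walk d0:-→d1:-→d2:-→d3:-→d4:-→d5:-→d6:-→d7:-→d8:-→d9:-→d10:-→d11:-→d12:-→d13:-→d14:-→d15:-→d16:-→d17:H4 -> H4
  add 54.216.0.0/14 -> H3 at depth 14
  add 54.218.247.182/32 -> H2 at depth 32
  del 54.216.0.0/14 (clear depth 14)
  del 54.218.128.0/17 (clear depth 17)
  add 0.0.0.0/0 -> H4 at depth 0
  add 54.218.0.0/16 -> H0 at depth 16
  lookup 54.218.0.1: bits 0011011011011010 walk d0:H4→d1:-→d2:-→d3:-→d4:-→d5:-→d6:-→d7:-→d8:-→d9:-→d10:-→d11:-→d12:-→d13:-→d14:-→d15:-→d16:H0 -> H0
  del 0.0.0.0/0 (clear depth 0)
  add 44.0.0.0/8 -> H1 at depth 8
  lookup 54.218.171.3: bits 00110110110110101 walk d0:-→d1:-→d2:-→d3:-→d4:-→d5:-→d6:-→d7:-→d8:-→d9:-→d10:-→d11:-→d12:-→d13:-→d14:-→d15:-→d16:H0→d17:- -> H0
  del 44.0.0.0/8 (clear depth 8)
  add 54.0.0.0/8 -> H1 at depth 8
  add 54.218.0.0/16 -> H3 at depth 16
  lookup 54.0.0.197: bits 00110110 walk d0:-→d1:-→d2:-→d3:-→d4:-→d5:-→d6:-→d7:-→d8:H1 -> H1
  add 54.218.240.0/20 -> H1 at depth 20
  add 54.208.0.0/12 -> H1 at depth 12
  lookup 18.247.64.177: bits 000 walk d0:-→d1:-→d2:-→d3:- -> no-route
  lookup 54.215.31.198: bits 001101101101 walk d0:-→d1:-→d2:-→d3:-→d4:-→d5:-→d6:-→d7:-→d8:H1→d9:-→d10:-→d11:-→d12:H1 -> H1
  add 7.0.0.0/8 -> H4 at depth 8
  lookup 54.218.240.3: bits 001101101101101011110 walk d0:-→d1:-→d2:-→d3:-→d4:-→d5:-→d6:-→d7:-→d8:H1→d9:-→d10:-→d11:-→d12:H1→d13:-→d14:-→d15:-→d16:H3→d17:-→d18:-→d19:-→d20:H1→d21:- -> H1
  add 7.198.97.158/31 -> H4 at depth 31
  add 7.198.97.144/28 -> H2 at depth 28
  add 54.218.247.0/24 -> H3 at depth 24
  del 54.218.0.0/16 (clear depth 16)
  del 54.218.247.0/24 (clear depth 24)
  add 0.0.0.0/0 -> H0 at depth 0
  add 44.190.164.0/24 -> H1 at depth 24
  lookup 54.221.21.169: bits 0011011011011 walk d0:H0→d1:-→d2:-→d3:-→d4:-→d5:-→d6:-→d7:-→d8:H1→d9:-→d10:-→d11:-→d12:H1→d13:- -> H1
  add 44.190.160.0/21 -> H0 at depth 21
  add 44.190.164.128/27 -> H2 at depth 27
  lookup 7.198.97.158: bits 0000011111000110011000011001111 walk d0:H0→d1:-→d2:-→d3:-→d4:-→d5:-→d6:-→d7:-→d8:H4→d9:-→d10:-→d11:-→d12:-→d13:-→d14:-→d15:-→d16:-→d17:-→d18:-→d19:-→d20:-→d21:-→d22:-→d23:-→d24:-→d25:-→d26:-→d27:-→d28:H2→d29:-→d30:-→d31:H4 -> H4

== LOOKUPS ==
["H4","H0","H0","H1","no-route","H1","H1","H1","H4"]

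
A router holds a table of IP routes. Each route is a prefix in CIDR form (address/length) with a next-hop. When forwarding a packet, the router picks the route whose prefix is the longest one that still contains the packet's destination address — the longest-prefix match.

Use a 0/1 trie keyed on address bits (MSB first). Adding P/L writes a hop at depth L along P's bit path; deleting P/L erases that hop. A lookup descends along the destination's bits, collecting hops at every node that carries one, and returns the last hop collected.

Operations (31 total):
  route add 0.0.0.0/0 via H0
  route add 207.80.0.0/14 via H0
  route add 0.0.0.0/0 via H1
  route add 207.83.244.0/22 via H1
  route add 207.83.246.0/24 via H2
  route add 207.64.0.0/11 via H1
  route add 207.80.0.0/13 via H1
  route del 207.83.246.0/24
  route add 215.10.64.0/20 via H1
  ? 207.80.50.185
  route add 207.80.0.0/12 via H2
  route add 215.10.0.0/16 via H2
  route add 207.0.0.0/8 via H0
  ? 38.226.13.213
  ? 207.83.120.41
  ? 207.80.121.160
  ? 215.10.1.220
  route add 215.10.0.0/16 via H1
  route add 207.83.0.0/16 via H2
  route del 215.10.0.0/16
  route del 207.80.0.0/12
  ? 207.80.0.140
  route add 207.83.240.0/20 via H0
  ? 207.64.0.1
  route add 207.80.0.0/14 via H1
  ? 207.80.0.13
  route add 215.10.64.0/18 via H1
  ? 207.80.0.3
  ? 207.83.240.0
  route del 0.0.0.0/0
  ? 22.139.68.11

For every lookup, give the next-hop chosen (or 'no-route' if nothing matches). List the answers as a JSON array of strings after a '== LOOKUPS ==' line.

Process each operation:
  add 0.0.0.0/0 -> H0 at depth 0
  add 207.80.0.0/14 -> H0 at depth 14
  add 0.0.0.0/0 -> H1 at depth 0
  add 207.83.244.0/22 -> H1 at depth 22
  add 207.83.246.0/24 -> H2 at depth 24
  add 207.64.0.0/11 -> H1 at depth 11
  add 207.80.0.0/13 -> H1 at depth 13
  - 207.83.246.0/24 clear@24
  add 215.10.64.0/20 -> H1 at depth 20
  ? 207.80.50.185  path d0:H1→d1:-→d2:-→d3:-→d4:-→d5:-→d6:-→d7:-→d8:-→d9:-→d10:-→d11:H1→d12:-→d13:H1→d14:H0  best=H0
  add 207.80.0.0/12 -> H2 at depth 12
  add 215.10.0.0/16 -> H2 at depth 16
  add 207.0.0.0/8 -> H0 at depth 8
  ? 38.226.13.213  path d0:H1  best=H1
  ? 207.83.120.41  path d0:H1→d1:-→d2:-→d3:-→d4:-→d5:-→d6:-→d7:-→d8:H0→d9:-→d10:-→d11:H1→d12:H2→d13:H1→d14:H0→d15:-→d16:-  best=H0
  ? 207.80.121.160  path d0:H1→d1:-→d2:-→d3:-→d4:-→d5:-→d6:-→d7:-→d8:H0→d9:-→d10:-→d11:H1→d12:H2→d13:H1→d14:H0  best=H0
  ? 215.10.1.220  path d0:H1→d1:-→d2:-→d3:-→d4:-→d5:-→d6:-→d7:-→d8:-→d9:-→d10:-→d11:-→d12:-→d13:-→d14:-→d15:-→d16:H2→d17:-  best=H2
  add 215.10.0.0/16 -> H1 at depth 16
  add 207.83.0.0/16 -> H2 at depth 16
  - 215.10.0.0/16 clear@16
  - 207.80.0.0/12 clear@12
  ? 207.80.0.140  path d0:H1→d1:-→d2:-→d3:-→d4:-→d5:-→d6:-→d7:-→d8:H0→d9:-→d10:-→d11:H1→d12:-→d13:H1→d14:H0  best=H0
  add 207.83.240.0/20 -> H0 at depth 20
  ? 207.64.0.1  path d0:H1→d1:-→d2:-→d3:-→d4:-→d5:-→d6:-→d7:-→d8:H0→d9:-→d10:-→d11:H1  best=H1
  add 207.80.0.0/14 -> H1 at depth 14
  ? 207.80.0.13  path d0:H1→d1:-→d2:-→d3:-→d4:-→d5:-→d6:-→d7:-→d8:H0→d9:-→d10:-→d11:H1→d12:-→d13:H1→d14:H1  best=H1
  add 215.10.64.0/18 -> H1 at depth 18
  ? 207.80.0.3  path d0:H1→d1:-→d2:-→d3:-→d4:-→d5:-→d6:-→d7:-→d8:H0→d9:-→d10:-→d11:H1→d12:-→d13:H1→d14:H1  best=H1
  ? 207.83.240.0  path d0:H1→d1:-→d2:-→d3:-→d4:-→d5:-→d6:-→d7:-→d8:H0→d9:-→d10:-→d11:H1→d12:-→d13:H1→d14:H1→d15:-→d16:H2→d17:-→d18:-→d19:-→d20:H0→d21:-  best=H0
  - 0.0.0.0/0 clear@0
  ? 22.139.68.11  path d0:-  best=no-route

== LOOKUPS ==
["H0","H1","H0","H0","H2","H0","H1","H1","H1","H0","no-route"]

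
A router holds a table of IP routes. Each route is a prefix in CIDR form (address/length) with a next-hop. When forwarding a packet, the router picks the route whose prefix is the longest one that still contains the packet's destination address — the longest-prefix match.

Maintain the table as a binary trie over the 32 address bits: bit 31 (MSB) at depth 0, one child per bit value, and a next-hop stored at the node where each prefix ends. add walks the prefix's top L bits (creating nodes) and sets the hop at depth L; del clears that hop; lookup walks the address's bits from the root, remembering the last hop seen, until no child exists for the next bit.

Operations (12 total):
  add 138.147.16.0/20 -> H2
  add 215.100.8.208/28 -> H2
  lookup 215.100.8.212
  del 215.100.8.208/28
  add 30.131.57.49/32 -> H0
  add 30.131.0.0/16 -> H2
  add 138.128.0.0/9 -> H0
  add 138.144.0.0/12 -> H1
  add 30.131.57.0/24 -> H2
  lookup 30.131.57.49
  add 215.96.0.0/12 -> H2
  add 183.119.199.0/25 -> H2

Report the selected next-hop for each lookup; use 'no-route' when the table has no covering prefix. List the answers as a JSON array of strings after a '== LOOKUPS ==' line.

Trace:
  add 138.147.16.0/20 -> H2 at depth 20
  add 215.100.8.208/28 -> H2 at depth 28
  lookup 215.100.8.212: bits 1101011101100100000010001101 walk d0:-→d1:-→d2:-→d3:-→d4:-→d5:-→d6:-→d7:-→d8:-→d9:-→d10:-→d11:-→d12:-→d13:-→d14:-→d15:-→d16:-→d17:-→d18:-→d19:-→d20:-→d21:-→d22:-→d23:-→d24:-→d25:-→d26:-→d27:-→d28:H2 -> H2
  del 215.100.8.208/28 (clear depth 28)
  add 30.131.57.49/32 -> H0 at depth 32
  add 30.131.0.0/16 -> H2 at depth 16
  add 138.128.0.0/9 -> H0 at depth 9
  add 138.144.0.0/12 -> H1 at depth 12
  add 30.131.57.0/24 -> H2 at depth 24
  lookup 30.131.57.49: bits 00011110100000110011100100110001 walk d0:-→d1:-→d2:-→d3:-→d4:-→d5:-→d6:-→d7:-→d8:-→d9:-→d10:-→d11:-→d12:-→d13:-→d14:-→d15:-→d16:H2→d17:-→d18:-→d19:-→d20:-→d21:-→d22:-→d23:-→d24:H2→d25:-→d26:-→d27:-→d28:-→d29:-→d30:-→d31:-→d32:H0 -> H0
  add 215.96.0.0/12 -> H2 at depth 12
  add 183.119.199.0/25 -> H2 at depth 25

== LOOKUPS ==
["H2","H0"]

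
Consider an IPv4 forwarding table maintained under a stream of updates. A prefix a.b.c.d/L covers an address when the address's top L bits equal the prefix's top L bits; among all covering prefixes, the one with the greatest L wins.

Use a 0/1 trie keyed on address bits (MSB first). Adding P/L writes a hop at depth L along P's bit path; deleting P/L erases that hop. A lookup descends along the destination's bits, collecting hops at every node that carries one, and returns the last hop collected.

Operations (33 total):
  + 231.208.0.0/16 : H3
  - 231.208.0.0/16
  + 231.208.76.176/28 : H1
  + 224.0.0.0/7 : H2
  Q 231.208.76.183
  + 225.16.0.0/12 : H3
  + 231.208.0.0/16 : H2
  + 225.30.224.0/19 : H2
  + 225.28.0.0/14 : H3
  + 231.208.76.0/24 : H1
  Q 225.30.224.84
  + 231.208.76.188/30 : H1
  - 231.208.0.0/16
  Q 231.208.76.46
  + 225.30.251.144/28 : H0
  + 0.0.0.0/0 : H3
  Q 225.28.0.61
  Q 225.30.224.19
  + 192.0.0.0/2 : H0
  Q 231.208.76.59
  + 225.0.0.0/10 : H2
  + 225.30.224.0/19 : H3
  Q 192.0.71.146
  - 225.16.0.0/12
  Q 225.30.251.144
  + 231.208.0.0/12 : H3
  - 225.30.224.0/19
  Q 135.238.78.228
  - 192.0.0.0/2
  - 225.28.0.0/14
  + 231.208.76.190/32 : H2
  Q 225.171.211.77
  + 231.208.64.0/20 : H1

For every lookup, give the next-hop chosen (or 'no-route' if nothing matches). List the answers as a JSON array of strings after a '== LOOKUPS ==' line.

Trace:
  add 231.208.0.0/16 -> H3 at depth 16
  - 231.208.0.0/16 clear@16
  add 231.208.76.176/28 -> H1 at depth 28
  add 224.0.0.0/7 -> H2 at depth 7
  ? 231.208.76.183  path d0:-→d1:-→d2:-→d3:-→d4:-→d5:-→d6:-→d7:-→d8:-→d9:-→d10:-→d11:-→d12:-→d13:-→d14:-→d15:-→d16:-→d17:-→d18:-→d19:-→d20:-→d21:-→d22:-→d23:-→d24:-→d25:-→d26:-→d27:-→d28:H1  best=H1
  add 225.16.0.0/12 -> H3 at depth 12
  add 231.208.0.0/16 -> H2 at depth 16
  add 225.30.224.0/19 -> H2 at depth 19
  add 225.28.0.0/14 -> H3 at depth 14
  add 231.208.76.0/24 -> H1 at depth 24
  ? 225.30.224.84  path d0:-→d1:-→d2:-→d3:-→d4:-→d5:-→d6:-→d7:H2→d8:-→d9:-→d10:-→d11:-→d12:H3→d13:-→d14:H3→d15:-→d16:-→d17:-→d18:-→d19:H2  best=H2
  add 231.208.76.188/30 -> H1 at depth 30
  - 231.208.0.0/16 clear@16
  ? 231.208.76.46  path d0:-→d1:-→d2:-→d3:-→d4:-→d5:-→d6:-→d7:-→d8:-→d9:-→d10:-→d11:-→d12:-→d13:-→d14:-→d15:-→d16:-→d17:-→d18:-→d19:-→d20:-→d21:-→d22:-→d23:-→d24:H1  best=H1
  add 225.30.251.144/28 -> H0 at depth 28
  add 0.0.0.0/0 -> H3 at depth 0
  ? 225.28.0.61  path d0:H3→d1:-→d2:-→d3:-→d4:-→d5:-→d6:-→d7:H2→d8:-→d9:-→d10:-→d11:-→d12:H3→d13:-→d14:H3  best=H3
  ? 225.30.224.19  path d0:H3→d1:-→d2:-→d3:-→d4:-→d5:-→d6:-→d7:H2→d8:-→d9:-→d10:-→d11:-→d12:H3→d13:-→d14:H3→d15:-→d16:-→d17:-→d18:-→d19:H2  best=H2
  add 192.0.0.0/2 -> H0 at depth 2
  ? 231.208.76.59  path d0:H3→d1:-→d2:H0→d3:-→d4:-→d5:-→d6:-→d7:-→d8:-→d9:-→d10:-→d11:-→d12:-→d13:-→d14:-→d15:-→d16:-→d17:-→d18:-→d19:-→d20:-→d21:-→d22:-→d23:-→d24:H1  best=H1
  add 225.0.0.0/10 -> H2 at depth 10
  add 225.30.224.0/19 -> H3 at depth 19
  ? 192.0.71.146  path d0:H3→d1:-→d2:H0  best=H0
  - 225.16.0.0/12 clear@12
  ? 225.30.251.144  path d0:H3→d1:-→d2:H0→d3:-→d4:-→d5:-→d6:-→d7:H2→d8:-→d9:-→d10:H2→d11:-→d12:-→d13:-→d14:H3→d15:-→d16:-→d17:-→d18:-→d19:H3→d20:-→d21:-→d22:-→d23:-→d24:-→d25:-→d26:-→d27:-→d28:H0  best=H0
  add 231.208.0.0/12 -> H3 at depth 12
  - 225.30.224.0/19 clear@19
  ? 135.238.78.228  path d0:H3→d1:-  best=H3
  - 192.0.0.0/2 clear@2
  - 225.28.0.0/14 clear@14
  add 231.208.76.190/32 -> H2 at depth 32
  ? 225.171.211.77  path d0:H3→d1:-→d2:-→d3:-→d4:-→d5:-→d6:-→d7:H2→d8:-  best=H2
  add 231.208.64.0/20 -> H1 at depth 20

== LOOKUPS ==
["H1","H2","H1","H3","H2","H1","H0","H0","H3","H2"]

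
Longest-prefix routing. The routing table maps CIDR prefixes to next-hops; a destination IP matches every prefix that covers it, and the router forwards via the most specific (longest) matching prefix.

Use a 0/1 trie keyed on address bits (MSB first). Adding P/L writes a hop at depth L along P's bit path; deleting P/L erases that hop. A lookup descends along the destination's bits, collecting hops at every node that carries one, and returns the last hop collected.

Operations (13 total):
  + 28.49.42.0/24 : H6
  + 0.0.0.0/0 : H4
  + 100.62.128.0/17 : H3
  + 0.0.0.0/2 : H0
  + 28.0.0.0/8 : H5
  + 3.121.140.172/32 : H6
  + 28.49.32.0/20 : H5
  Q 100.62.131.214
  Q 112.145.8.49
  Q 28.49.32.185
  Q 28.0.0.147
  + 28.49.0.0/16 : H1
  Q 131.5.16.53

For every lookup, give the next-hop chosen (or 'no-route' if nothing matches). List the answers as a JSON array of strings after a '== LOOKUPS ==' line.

Trace:
  + 28.49.42.0/24 (H6) depth=24
  + 0.0.0.0/0 (H4) depth=0
  + 100.62.128.0/17 (H3) depth=17
  + 0.0.0.0/2 (H0) depth=2
  + 28.0.0.0/8 (H5) depth=8
  + 3.121.140.172/32 (H6) depth=32
  + 28.49.32.0/20 (H5) depth=20
  Q 100.62.131.214: descend 01100100001111101 ; hops seen [H4,H3] ; pick H3
  Q 112.145.8.49: descend 011 ; hops seen [H4] ; pick H4
  Q 28.49.32.185: descend 00011100001100010010 ; hops seen [H4,H0,H5,H5] ; pick H5
  Q 28.0.0.147: descend 0001110000 ; hops seen [H4,H0,H5] ; pick H5
  + 28.49.0.0/16 (H1) depth=16
  Q 131.5.16.53: descend ε ; hops seen [H4] ; pick H4

== LOOKUPS ==
["H3","H4","H5","H5","H4"]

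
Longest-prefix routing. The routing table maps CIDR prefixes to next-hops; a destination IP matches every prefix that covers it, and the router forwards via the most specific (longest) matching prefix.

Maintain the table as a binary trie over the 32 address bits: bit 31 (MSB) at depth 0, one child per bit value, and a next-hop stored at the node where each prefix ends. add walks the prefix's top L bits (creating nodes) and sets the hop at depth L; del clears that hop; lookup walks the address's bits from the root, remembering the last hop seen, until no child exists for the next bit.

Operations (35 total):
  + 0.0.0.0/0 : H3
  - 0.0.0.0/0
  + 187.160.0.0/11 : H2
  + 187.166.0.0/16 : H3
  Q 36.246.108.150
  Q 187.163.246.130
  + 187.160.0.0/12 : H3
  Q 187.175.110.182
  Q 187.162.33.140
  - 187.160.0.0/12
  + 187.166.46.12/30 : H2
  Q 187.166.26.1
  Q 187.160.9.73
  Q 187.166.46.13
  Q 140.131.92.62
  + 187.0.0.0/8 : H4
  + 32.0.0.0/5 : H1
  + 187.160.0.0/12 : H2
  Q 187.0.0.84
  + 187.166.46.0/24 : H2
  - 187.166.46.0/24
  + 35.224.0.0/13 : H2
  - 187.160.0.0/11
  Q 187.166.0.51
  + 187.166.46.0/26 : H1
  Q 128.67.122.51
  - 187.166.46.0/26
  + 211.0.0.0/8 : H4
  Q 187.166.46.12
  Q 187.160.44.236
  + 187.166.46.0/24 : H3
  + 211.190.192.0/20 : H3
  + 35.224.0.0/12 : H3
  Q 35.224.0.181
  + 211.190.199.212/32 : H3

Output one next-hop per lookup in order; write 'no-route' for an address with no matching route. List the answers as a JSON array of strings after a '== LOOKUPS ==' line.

Trace:
  add 0.0.0.0/0 -> H3 at depth 0
  del 0.0.0.0/0 (clear depth 0)
  add 187.160.0.0/11 -> H2 at depth 11
  add 187.166.0.0/16 -> H3 at depth 16
  ? 36.246.108.150  path d0:-  best=no-route
  ? 187.163.246.130  path d0:-→d1:-→d2:-→d3:-→d4:-→d5:-→d6:-→d7:-→d8:-→d9:-→d10:-→d11:H2→d12:-→d13:-  best=H2
  add 187.160.0.0/12 -> H3 at depth 12
  ? 187.175.110.182  path d0:-→d1:-→d2:-→d3:-→d4:-→d5:-→d6:-→d7:-→d8:-→d9:-→d10:-→d11:H2→d12:H3  best=H3
  ? 187.162.33.140  path d0:-→d1:-→d2:-→d3:-→d4:-→d5:-→d6:-→d7:-→d8:-→d9:-→d10:-→d11:H2→d12:H3→d13:-  best=H3
  del 187.160.0.0/12 (clear depth 12)
  add 187.166.46.12/30 -> H2 at depth 30
  ? 187.166.26.1  path d0:-→d1:-→d2:-→d3:-→d4:-→d5:-→d6:-→d7:-→d8:-→d9:-→d10:-→d11:H2→d12:-→d13:-→d14:-→d15:-→d16:H3→d17:-→d18:-  best=H3
  ? 187.160.9.73  path d0:-→d1:-→d2:-→d3:-→d4:-→d5:-→d6:-→d7:-→d8:-→d9:-→d10:-→d11:H2→d12:-→d13:-  best=H2
  ? 187.166.46.13  path d0:-→d1:-→d2:-→d3:-→d4:-→d5:-→d6:-→d7:-→d8:-→d9:-→d10:-→d11:H2→d12:-→d13:-→d14:-→d15:-→d16:H3→d17:-→d18:-→d19:-→d20:-→d21:-→d22:-→d23:-→d24:-→d25:-→d26:-→d27:-→d28:-→d29:-→d30:H2  best=H2
  ? 140.131.92.62  path d0:-→d1:-→d2:-  best=no-route
  add 187.0.0.0/8 -> H4 at depth 8
  add 32.0.0.0/5 -> H1 at depth 5
  add 187.160.0.0/12 -> H2 at depth 12
  ? 187.0.0.84  path d0:-→d1:-→d2:-→d3:-→d4:-→d5:-→d6:-→d7:-→d8:H4  best=H4
  add 187.166.46.0/24 -> H2 at depth 24
  del 187.166.46.0/24 (clear depth 24)
  add 35.224.0.0/13 -> H2 at depth 13
  del 187.160.0.0/11 (clear depth 11)
  ? 187.166.0.51  path d0:-→d1:-→d2:-→d3:-→d4:-→d5:-→d6:-→d7:-→d8:H4→d9:-→d10:-→d11:-→d12:H2→d13:-→d14:-→d15:-→d16:H3→d17:-→d18:-  best=H3
  add 187.166.46.0/26 -> H1 at depth 26
  ? 128.67.122.51  path d0:-→d1:-→d2:-  best=no-route
  del 187.166.46.0/26 (clear depth 26)
  add 211.0.0.0/8 -> H4 at depth 8
  ? 187.166.46.12  path d0:-→d1:-→d2:-→d3:-→d4:-→d5:-→d6:-→d7:-→d8:H4→d9:-→d10:-→d11:-→d12:H2→d13:-→d14:-→d15:-→d16:H3→d17:-→d18:-→d19:-→d20:-→d21:-→d22:-→d23:-→d24:-→d25:-→d26:-→d27:-→d28:-→d29:-→d30:H2  best=H2
  ? 187.160.44.236  path d0:-→d1:-→d2:-→d3:-→d4:-→d5:-→d6:-→d7:-→d8:H4→d9:-→d10:-→d11:-→d12:H2→d13:-  best=H2
  add 187.166.46.0/24 -> H3 at depth 24
  add 211.190.192.0/20 -> H3 at depth 20
  add 35.224.0.0/12 -> H3 at depth 12
  ? 35.224.0.181  path d0:-→d1:-→d2:-→d3:-→d4:-→d5:H1→d6:-→d7:-→d8:-→d9:-→d10:-→d11:-→d12:H3→d13:H2  best=H2
  add 211.190.199.212/32 -> H3 at depth 32

== LOOKUPS ==
["no-route","H2","H3","H3","H3","H2","H2","no-route","H4","H3","no-route","H2","H2","H2"]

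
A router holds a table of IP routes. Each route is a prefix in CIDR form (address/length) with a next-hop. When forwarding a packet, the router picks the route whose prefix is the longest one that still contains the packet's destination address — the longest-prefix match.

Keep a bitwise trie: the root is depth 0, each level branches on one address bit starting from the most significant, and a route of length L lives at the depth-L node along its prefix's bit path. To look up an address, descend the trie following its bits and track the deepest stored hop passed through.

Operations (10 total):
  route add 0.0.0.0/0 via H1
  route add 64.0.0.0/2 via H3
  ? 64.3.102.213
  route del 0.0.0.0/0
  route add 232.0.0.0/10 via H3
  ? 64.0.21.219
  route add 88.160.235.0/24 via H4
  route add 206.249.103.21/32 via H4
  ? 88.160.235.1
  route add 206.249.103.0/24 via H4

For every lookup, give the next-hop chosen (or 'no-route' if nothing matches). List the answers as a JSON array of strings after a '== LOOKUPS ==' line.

Apply in order:
  add 0.0.0.0/0 -> H1 at depth 0
  add 64.0.0.0/2 -> H3 at depth 2
  ? 64.3.102.213  path d0:H1→d1:-→d2:H3  best=H3
  - 0.0.0.0/0 clear@0
  add 232.0.0.0/10 -> H3 at depth 10
  ? 64.0.21.219  path d0:-→d1:-→d2:H3  best=H3
  add 88.160.235.0/24 -> H4 at depth 24
  add 206.249.103.21/32 -> H4 at depth 32
  ? 88.160.235.1  path d0:-→d1:-→d2:H3→d3:-→d4:-→d5:-→d6:-→d7:-→d8:-→d9:-→d10:-→d11:-→d12:-→d13:-→d14:-→d15:-→d16:-→d17:-→d18:-→d19:-→d20:-→d21:-→d22:-→d23:-→d24:H4  best=H4
  add 206.249.103.0/24 -> H4 at depth 24

== LOOKUPS ==
["H3","H3","H4"]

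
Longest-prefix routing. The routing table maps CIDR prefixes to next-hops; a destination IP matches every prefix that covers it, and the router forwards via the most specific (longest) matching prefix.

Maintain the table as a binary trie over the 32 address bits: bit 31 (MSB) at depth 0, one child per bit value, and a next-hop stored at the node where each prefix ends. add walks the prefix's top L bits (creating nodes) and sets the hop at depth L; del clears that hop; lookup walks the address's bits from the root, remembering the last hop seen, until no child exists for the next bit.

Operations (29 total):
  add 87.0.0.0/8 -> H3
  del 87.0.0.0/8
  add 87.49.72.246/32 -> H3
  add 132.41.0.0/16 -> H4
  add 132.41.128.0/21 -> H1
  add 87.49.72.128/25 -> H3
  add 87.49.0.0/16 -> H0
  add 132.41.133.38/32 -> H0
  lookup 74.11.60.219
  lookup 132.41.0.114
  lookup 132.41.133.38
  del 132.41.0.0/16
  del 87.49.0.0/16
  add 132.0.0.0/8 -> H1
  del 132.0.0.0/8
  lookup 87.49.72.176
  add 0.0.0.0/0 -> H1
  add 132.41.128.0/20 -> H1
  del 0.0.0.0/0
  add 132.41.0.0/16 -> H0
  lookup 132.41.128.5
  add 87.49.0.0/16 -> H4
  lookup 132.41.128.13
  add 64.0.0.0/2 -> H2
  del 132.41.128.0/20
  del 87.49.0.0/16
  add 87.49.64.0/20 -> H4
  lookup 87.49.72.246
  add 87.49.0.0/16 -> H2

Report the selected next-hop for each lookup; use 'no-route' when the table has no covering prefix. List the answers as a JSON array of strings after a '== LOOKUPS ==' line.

Apply in order:
  + 87.0.0.0/8 (H3) depth=8
  - 87.0.0.0/8 clear@8
  + 87.49.72.246/32 (H3) depth=32
  + 132.41.0.0/16 (H4) depth=16
  + 132.41.128.0/21 (H1) depth=21
  + 87.49.72.128/25 (H3) depth=25
  + 87.49.0.0/16 (H0) depth=16
  + 132.41.133.38/32 (H0) depth=32
  lookup 74.11.60.219: bits 010 walk d0:-→d1:-→d2:-→d3:- -> no-route
  lookup 132.41.0.114: bits 1000010000101001 walk d0:-→d1:-→d2:-→d3:-→d4:-→d5:-→d6:-→d7:-→d8:-→d9:-→d10:-→d11:-→d12:-→d13:-→d14:-→d15:-→d16:H4 -> H4
  lookup 132.41.133.38: bits 10000100001010011000010100100110 walk d0:-→d1:-→d2:-→d3:-→d4:-→d5:-→d6:-→d7:-→d8:-→d9:-→d10:-→d11:-→d12:-→d13:-→d14:-→d15:-→d16:H4→d17:-→d18:-→d19:-→d20:-→d21:H1→d22:-→d23:-→d24:-→d25:-→d26:-→d27:-→d28:-→d29:-→d30:-→d31:-→d32:H0 -> H0
  - 132.41.0.0/16 clear@16
  - 87.49.0.0/16 clear@16
  + 132.0.0.0/8 (H1) depth=8
  - 132.0.0.0/8 clear@8
  lookup 87.49.72.176: bits 0101011100110001010010001 walk d0:-→d1:-→d2:-→d3:-→d4:-→d5:-→d6:-→d7:-→d8:-→d9:-→d10:-→d11:-→d12:-→d13:-→d14:-→d15:-→d16:-→d17:-→d18:-→d19:-→d20:-→d21:-→d22:-→d23:-→d24:-→d25:H3 -> H3
  + 0.0.0.0/0 (H1) depth=0
  + 132.41.128.0/20 (H1) depth=20
  - 0.0.0.0/0 clear@0
  + 132.41.0.0/16 (H0) depth=16
  lookup 132.41.128.5: bits 100001000010100110000 walk d0:-→d1:-→d2:-→d3:-→d4:-→d5:-→d6:-→d7:-→d8:-→d9:-→d10:-→d11:-→d12:-→d13:-→d14:-→d15:-→d16:H0→d17:-→d18:-→d19:-→d20:H1→d21:H1 -> H1
  + 87.49.0.0/16 (H4) depth=16
  lookup 132.41.128.13: bits 100001000010100110000 walk d0:-→d1:-→d2:-→d3:-→d4:-→d5:-→d6:-→d7:-→d8:-→d9:-→d10:-→d11:-→d12:-→d13:-→d14:-→d15:-→d16:H0→d17:-→d18:-→d19:-→d20:H1→d21:H1 -> H1
  + 64.0.0.0/2 (H2) depth=2
  - 132.41.128.0/20 clear@20
  - 87.49.0.0/16 clear@16
  + 87.49.64.0/20 (H4) depth=20
  lookup 87.49.72.246: bits 01010111001100010100100011110110 walk d0:-→d1:-→d2:H2→d3:-→d4:-→d5:-→d6:-→d7:-→d8:-→d9:-→d10:-→d11:-→d12:-→d13:-→d14:-→d15:-→d16:-→d17:-→d18:-→d19:-→d20:H4→d21:-→d22:-→d23:-→d24:-→d25:H3→d26:-→d27:-→d28:-→d29:-→d30:-→d31:-→d32:H3 -> H3
  + 87.49.0.0/16 (H2) depth=16

== LOOKUPS ==
["no-route","H4","H0","H3","H1","H1","H3"]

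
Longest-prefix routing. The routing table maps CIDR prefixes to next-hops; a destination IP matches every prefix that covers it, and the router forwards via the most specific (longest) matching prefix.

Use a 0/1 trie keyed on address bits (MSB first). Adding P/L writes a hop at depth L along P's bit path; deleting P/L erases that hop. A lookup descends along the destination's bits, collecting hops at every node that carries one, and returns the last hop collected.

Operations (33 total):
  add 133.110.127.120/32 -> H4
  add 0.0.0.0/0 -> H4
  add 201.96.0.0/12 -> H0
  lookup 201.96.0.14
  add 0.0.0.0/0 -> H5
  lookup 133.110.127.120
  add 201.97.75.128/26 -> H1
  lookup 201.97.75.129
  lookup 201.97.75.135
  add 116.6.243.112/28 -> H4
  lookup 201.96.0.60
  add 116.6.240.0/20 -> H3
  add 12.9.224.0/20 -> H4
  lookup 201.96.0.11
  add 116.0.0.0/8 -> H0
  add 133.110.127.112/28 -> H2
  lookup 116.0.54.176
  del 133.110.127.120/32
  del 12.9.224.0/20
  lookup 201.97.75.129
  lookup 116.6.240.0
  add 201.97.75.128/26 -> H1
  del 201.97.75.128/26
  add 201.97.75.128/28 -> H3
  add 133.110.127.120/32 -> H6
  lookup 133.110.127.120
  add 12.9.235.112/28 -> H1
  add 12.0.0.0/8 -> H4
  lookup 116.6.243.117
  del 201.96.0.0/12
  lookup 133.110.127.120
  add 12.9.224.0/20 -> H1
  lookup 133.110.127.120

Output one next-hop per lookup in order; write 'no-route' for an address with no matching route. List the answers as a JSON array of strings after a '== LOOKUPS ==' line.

Process each operation:
  + 133.110.127.120/32 (H4) depth=32
  + 0.0.0.0/0 (H4) depth=0
  + 201.96.0.0/12 (H0) depth=12
  Q 201.96.0.14: descend 110010010110 ; hops seen [H4,H0] ; pick H0
  + 0.0.0.0/0 (H5) depth=0
  Q 133.110.127.120: descend 10000101011011100111111101111000 ; hops seen [H5,H4] ; pick H4
  + 201.97.75.128/26 (H1) depth=26
  Q 201.97.75.129: descend 11001001011000010100101110 ; hops seen [H5,H0,H1] ; pick H1
  Q 201.97.75.135: descend 11001001011000010100101110 ; hops seen [H5,H0,H1] ; pick H1
  + 116.6.243.112/28 (H4) depth=28
  Q 201.96.0.60: descend 110010010110000 ; hops seen [H5,H0] ; pick H0
  + 116.6.240.0/20 (H3) depth=20
  + 12.9.224.0/20 (H4) depth=20
  Q 201.96.0.11: descend 110010010110000 ; hops seen [H5,H0] ; pick H0
  + 116.0.0.0/8 (H0) depth=8
  + 133.110.127.112/28 (H2) depth=28
  Q 116.0.54.176: descend 0111010000000 ; hops seen [H5,H0] ; pick H0
  - 133.110.127.120/32 clear@32
  - 12.9.224.0/20 clear@20
  Q 201.97.75.129: descend 11001001011000010100101110 ; hops seen [H5,H0,H1] ; pick H1
  Q 116.6.240.0: descend 0111010000000110111100 ; hops seen [H5,H0,H3] ; pick H3
  + 201.97.75.128/26 (H1) depth=26
  - 201.97.75.128/26 clear@26
  + 201.97.75.128/28 (H3) depth=28
  + 133.110.127.120/32 (H6) depth=32
  Q 133.110.127.120: descend 10000101011011100111111101111000 ; hops seen [H5,H2,H6] ; pick H6
  + 12.9.235.112/28 (H1) depth=28
  + 12.0.0.0/8 (H4) depth=8
  Q 116.6.243.117: descend 0111010000000110111100110111 ; hops seen [H5,H0,H3,H4] ; pick H4
  - 201.96.0.0/12 clear@12
  Q 133.110.127.120: descend 10000101011011100111111101111000 ; hops seen [H5,H2,H6] ; pick H6
  + 12.9.224.0/20 (H1) depth=20
  Q 133.110.127.120: descend 10000101011011100111111101111000 ; hops seen [H5,H2,H6] ; pick H6

== LOOKUPS ==
["H0","H4","H1","H1","H0","H0","H0","H1","H3","H6","H4","H6","H6"]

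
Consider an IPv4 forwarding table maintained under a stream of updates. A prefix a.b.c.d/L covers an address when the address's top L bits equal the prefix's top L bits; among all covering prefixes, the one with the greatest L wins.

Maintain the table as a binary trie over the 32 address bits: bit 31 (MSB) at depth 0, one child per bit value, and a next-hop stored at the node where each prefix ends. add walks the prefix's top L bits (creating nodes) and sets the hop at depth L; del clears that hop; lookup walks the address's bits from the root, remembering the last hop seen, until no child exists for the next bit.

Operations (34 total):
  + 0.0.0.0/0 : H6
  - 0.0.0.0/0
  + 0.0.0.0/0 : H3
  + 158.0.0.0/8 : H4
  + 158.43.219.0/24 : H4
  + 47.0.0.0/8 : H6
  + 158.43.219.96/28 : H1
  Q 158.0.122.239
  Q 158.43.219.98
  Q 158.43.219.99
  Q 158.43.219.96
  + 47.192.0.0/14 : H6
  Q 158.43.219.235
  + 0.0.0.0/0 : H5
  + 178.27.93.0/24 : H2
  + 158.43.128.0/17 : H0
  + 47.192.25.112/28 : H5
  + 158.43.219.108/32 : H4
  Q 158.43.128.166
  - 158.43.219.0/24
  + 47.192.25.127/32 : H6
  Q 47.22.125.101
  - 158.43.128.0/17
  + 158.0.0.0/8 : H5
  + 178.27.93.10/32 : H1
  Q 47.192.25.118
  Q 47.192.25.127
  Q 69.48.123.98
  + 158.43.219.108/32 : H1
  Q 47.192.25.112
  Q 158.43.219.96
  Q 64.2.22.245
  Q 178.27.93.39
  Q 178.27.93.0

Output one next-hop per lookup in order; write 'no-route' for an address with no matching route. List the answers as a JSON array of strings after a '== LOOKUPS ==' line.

Apply in order:
  add 0.0.0.0/0 -> H6 at depth 0
  del 0.0.0.0/0 (clear depth 0)
  add 0.0.0.0/0 -> H3 at depth 0
  add 158.0.0.0/8 -> H4 at depth 8
  add 158.43.219.0/24 -> H4 at depth 24
  add 47.0.0.0/8 -> H6 at depth 8
  add 158.43.219.96/28 -> H1 at depth 28
  ? 158.0.122.239  path d0:H3→d1:-→d2:-→d3:-→d4:-→d5:-→d6:-→d7:-→d8:H4→d9:-→d10:-  best=H4
  ? 158.43.219.98  path d0:H3→d1:-→d2:-→d3:-→d4:-→d5:-→d6:-→d7:-→d8:H4→d9:-→d10:-→d11:-→d12:-→d13:-→d14:-→d15:-→d16:-→d17:-→d18:-→d19:-→d20:-→d21:-→d22:-→d23:-→d24:H4→d25:-→d26:-→d27:-→d28:H1  best=H1
  ? 158.43.219.99  path d0:H3→d1:-→d2:-→d3:-→d4:-→d5:-→d6:-→d7:-→d8:H4→d9:-→d10:-→d11:-→d12:-→d13:-→d14:-→d15:-→d16:-→d17:-→d18:-→d19:-→d20:-→d21:-→d22:-→d23:-→d24:H4→d25:-→d26:-→d27:-→d28:H1  best=H1
  ? 158.43.219.96  path d0:H3→d1:-→d2:-→d3:-→d4:-→d5:-→d6:-→d7:-→d8:H4→d9:-→d10:-→d11:-→d12:-→d13:-→d14:-→d15:-→d16:-→d17:-→d18:-→d19:-→d20:-→d21:-→d22:-→d23:-→d24:H4→d25:-→d26:-→d27:-→d28:H1  best=H1
  add 47.192.0.0/14 -> H6 at depth 14
  ? 158.43.219.235  path d0:H3→d1:-→d2:-→d3:-→d4:-→d5:-→d6:-→d7:-→d8:H4→d9:-→d10:-→d11:-→d12:-→d13:-→d14:-→d15:-→d16:-→d17:-→d18:-→d19:-→d20:-→d21:-→d22:-→d23:-→d24:H4  best=H4
  add 0.0.0.0/0 -> H5 at depth 0
  add 178.27.93.0/24 -> H2 at depth 24
  add 158.43.128.0/17 -> H0 at depth 17
  add 47.192.25.112/28 -> H5 at depth 28
  add 158.43.219.108/32 -> H4 at depth 32
  ? 158.43.128.166  path d0:H5→d1:-→d2:-→d3:-→d4:-→d5:-→d6:-→d7:-→d8:H4→d9:-→d10:-→d11:-→d12:-→d13:-→d14:-→d15:-→d16:-→d17:H0  best=H0
  del 158.43.219.0/24 (clear depth 24)
  add 47.192.25.127/32 -> H6 at depth 32
  ? 47.22.125.101  path d0:H5→d1:-→d2:-→d3:-→d4:-→d5:-→d6:-→d7:-→d8:H6  best=H6
  del 158.43.128.0/17 (clear depth 17)
  add 158.0.0.0/8 -> H5 at depth 8
  add 178.27.93.10/32 -> H1 at depth 32
  ? 47.192.25.118  path d0:H5→d1:-→d2:-→d3:-→d4:-→d5:-→d6:-→d7:-→d8:H6→d9:-→d10:-→d11:-→d12:-→d13:-→d14:H6→d15:-→d16:-→d17:-→d18:-→d19:-→d20:-→d21:-→d22:-→d23:-→d24:-→d25:-→d26:-→d27:-→d28:H5  best=H5
  ? 47.192.25.127  path d0:H5→d1:-→d2:-→d3:-→d4:-→d5:-→d6:-→d7:-→d8:H6→d9:-→d10:-→d11:-→d12:-→d13:-→d14:H6→d15:-→d16:-→d17:-→d18:-→d19:-→d20:-→d21:-→d22:-→d23:-→d24:-→d25:-→d26:-→d27:-→d28:H5→d29:-→d30:-→d31:-→d32:H6  best=H6
  ? 69.48.123.98  path d0:H5→d1:-  best=H5
  add 158.43.219.108/32 -> H1 at depth 32
  ? 47.192.25.112  path d0:H5→d1:-→d2:-→d3:-→d4:-→d5:-→d6:-→d7:-→d8:H6→d9:-→d10:-→d11:-→d12:-→d13:-→d14:H6→d15:-→d16:-→d17:-→d18:-→d19:-→d20:-→d21:-→d22:-→d23:-→d24:-→d25:-→d26:-→d27:-→d28:H5  best=H5
  ? 158.43.219.96  path d0:H5→d1:-→d2:-→d3:-→d4:-→d5:-→d6:-→d7:-→d8:H5→d9:-→d10:-→d11:-→d12:-→d13:-→d14:-→d15:-→d16:-→d17:-→d18:-→d19:-→d20:-→d21:-→d22:-→d23:-→d24:-→d25:-→d26:-→d27:-→d28:H1  best=H1
  ? 64.2.22.245  path d0:H5→d1:-  best=H5
  ? 178.27.93.39  path d0:H5→d1:-→d2:-→d3:-→d4:-→d5:-→d6:-→d7:-→d8:-→d9:-→d10:-→d11:-→d12:-→d13:-→d14:-→d15:-→d16:-→d17:-→d18:-→d19:-→d20:-→d21:-→d22:-→d23:-→d24:H2→d25:-→d26:-  best=H2
  ? 178.27.93.0  path d0:H5→d1:-→d2:-→d3:-→d4:-→d5:-→d6:-→d7:-→d8:-→d9:-→d10:-→d11:-→d12:-→d13:-→d14:-→d15:-→d16:-→d17:-→d18:-→d19:-→d20:-→d21:-→d22:-→d23:-→d24:H2→d25:-→d26:-→d27:-→d28:-  best=H2

== LOOKUPS ==
["H4","H1","H1","H1","H4","H0","H6","H5","H6","H5","H5","H1","H5","H2","H2"]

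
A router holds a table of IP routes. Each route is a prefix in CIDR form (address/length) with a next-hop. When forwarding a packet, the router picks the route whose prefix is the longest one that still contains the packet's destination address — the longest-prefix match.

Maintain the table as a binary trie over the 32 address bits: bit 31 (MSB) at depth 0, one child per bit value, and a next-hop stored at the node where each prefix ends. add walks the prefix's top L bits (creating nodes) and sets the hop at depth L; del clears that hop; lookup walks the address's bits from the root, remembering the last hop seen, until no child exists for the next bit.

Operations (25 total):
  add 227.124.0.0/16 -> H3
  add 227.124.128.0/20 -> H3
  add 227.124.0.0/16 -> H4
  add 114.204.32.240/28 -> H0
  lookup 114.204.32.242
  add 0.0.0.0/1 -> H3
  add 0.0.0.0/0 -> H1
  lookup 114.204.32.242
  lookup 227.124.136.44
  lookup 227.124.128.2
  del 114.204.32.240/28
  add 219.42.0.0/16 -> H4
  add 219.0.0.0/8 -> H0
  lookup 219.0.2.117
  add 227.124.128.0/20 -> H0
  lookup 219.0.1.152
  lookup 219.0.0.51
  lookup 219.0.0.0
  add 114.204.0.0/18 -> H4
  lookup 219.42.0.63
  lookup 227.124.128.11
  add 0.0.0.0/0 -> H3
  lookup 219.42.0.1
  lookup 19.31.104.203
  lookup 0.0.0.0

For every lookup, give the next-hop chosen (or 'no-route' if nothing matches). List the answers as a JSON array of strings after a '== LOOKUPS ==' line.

Process each operation:
  + 227.124.0.0/16 (H3) depth=16
  + 227.124.128.0/20 (H3) depth=20
  + 227.124.0.0/16 (H4) depth=16
  + 114.204.32.240/28 (H0) depth=28
  Q 114.204.32.242: descend 0111001011001100001000001111 ; hops seen [H0] ; pick H0
  + 0.0.0.0/1 (H3) depth=1
  + 0.0.0.0/0 (H1) depth=0
  Q 114.204.32.242: descend 0111001011001100001000001111 ; hops seen [H1,H3,H0] ; pick H0
  Q 227.124.136.44: descend 11100011011111001000 ; hops seen [H1,H4,H3] ; pick H3
  Q 227.124.128.2: descend 11100011011111001000 ; hops seen [H1,H4,H3] ; pick H3
  - 114.204.32.240/28 clear@28
  + 219.42.0.0/16 (H4) depth=16
  + 219.0.0.0/8 (H0) depth=8
  Q 219.0.2.117: descend 1101101100 ; hops seen [H1,H0] ; pick H0
  + 227.124.128.0/20 (H0) depth=20
  Q 219.0.1.152: descend 1101101100 ; hops seen [H1,H0] ; pick H0
  Q 219.0.0.51: descend 1101101100 ; hops seen [H1,H0] ; pick H0
  Q 219.0.0.0: descend 1101101100 ; hops seen [H1,H0] ; pick H0
  + 114.204.0.0/18 (H4) depth=18
  Q 219.42.0.63: descend 1101101100101010 ; hops seen [H1,H0,H4] ; pick H4
  Q 227.124.128.11: descend 11100011011111001000 ; hops seen [H1,H4,H0] ; pick H0
  + 0.0.0.0/0 (H3) depth=0
  Q 219.42.0.1: descend 1101101100101010 ; hops seen [H3,H0,H4] ; pick H4
  Q 19.31.104.203: descend 0 ; hops seen [H3,H3] ; pick H3
  Q 0.0.0.0: descend 0 ; hops seen [H3,H3] ; pick H3

== LOOKUPS ==
["H0","H0","H3","H3","H0","H0","H0","H0","H4","H0","H4","H3","H3"]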